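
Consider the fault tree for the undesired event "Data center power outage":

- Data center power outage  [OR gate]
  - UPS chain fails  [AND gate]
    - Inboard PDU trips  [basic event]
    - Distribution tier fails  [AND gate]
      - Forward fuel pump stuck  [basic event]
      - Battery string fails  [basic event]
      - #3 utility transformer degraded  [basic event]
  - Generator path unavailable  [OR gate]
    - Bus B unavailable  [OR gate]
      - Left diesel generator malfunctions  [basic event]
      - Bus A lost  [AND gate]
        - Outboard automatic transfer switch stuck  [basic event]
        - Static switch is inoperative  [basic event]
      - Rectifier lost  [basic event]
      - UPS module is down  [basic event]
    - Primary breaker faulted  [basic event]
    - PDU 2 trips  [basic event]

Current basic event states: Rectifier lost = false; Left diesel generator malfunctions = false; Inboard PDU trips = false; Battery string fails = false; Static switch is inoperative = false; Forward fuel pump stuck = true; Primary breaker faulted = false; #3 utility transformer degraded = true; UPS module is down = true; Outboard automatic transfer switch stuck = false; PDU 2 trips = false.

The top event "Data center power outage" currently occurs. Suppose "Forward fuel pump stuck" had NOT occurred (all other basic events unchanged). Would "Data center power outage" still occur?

Yes

Counterfactual: set "Forward fuel pump stuck" to not occurred.
Distribution tier fails [AND]: Forward fuel pump stuck=not, Battery string fails=not, #3 utility transformer degraded=occurs → not all inputs occur → does not occur.
UPS chain fails [AND]: Inboard PDU trips=not, Distribution tier fails=not → not all inputs occur → does not occur.
Bus A lost [AND]: Outboard automatic transfer switch stuck=not, Static switch is inoperative=not → not all inputs occur → does not occur.
Bus B unavailable [OR]: Left diesel generator malfunctions=not, Bus A lost=not, Rectifier lost=not, UPS module is down=occurs → at least one input occurs → occurs.
Generator path unavailable [OR]: Bus B unavailable=occurs, Primary breaker faulted=not, PDU 2 trips=not → at least one input occurs → occurs.
Data center power outage [OR]: UPS chain fails=not, Generator path unavailable=occurs → at least one input occurs → occurs.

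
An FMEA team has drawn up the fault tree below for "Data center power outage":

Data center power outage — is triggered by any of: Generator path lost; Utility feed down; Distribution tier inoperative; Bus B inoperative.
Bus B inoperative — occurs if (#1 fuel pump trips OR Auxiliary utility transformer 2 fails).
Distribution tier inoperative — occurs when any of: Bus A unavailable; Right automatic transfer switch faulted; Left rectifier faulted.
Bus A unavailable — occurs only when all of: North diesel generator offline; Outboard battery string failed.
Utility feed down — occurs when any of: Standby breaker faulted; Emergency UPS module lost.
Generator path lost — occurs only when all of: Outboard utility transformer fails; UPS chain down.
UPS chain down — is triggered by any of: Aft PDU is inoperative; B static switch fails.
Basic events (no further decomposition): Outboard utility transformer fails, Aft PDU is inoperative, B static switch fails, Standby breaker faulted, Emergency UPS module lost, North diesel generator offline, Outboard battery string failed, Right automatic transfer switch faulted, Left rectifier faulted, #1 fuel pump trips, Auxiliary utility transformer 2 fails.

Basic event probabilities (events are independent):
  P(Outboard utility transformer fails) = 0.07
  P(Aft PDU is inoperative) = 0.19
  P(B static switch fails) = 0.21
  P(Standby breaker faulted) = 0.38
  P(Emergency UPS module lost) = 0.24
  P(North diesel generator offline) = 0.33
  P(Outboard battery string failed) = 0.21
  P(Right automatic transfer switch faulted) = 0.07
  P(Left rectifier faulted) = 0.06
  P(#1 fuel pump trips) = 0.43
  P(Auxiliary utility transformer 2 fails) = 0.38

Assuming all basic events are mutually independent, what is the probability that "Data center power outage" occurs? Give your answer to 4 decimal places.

P(UPS chain down) [OR] = 1 − (1−0.19) × (1−0.21) = 0.360100
P(Generator path lost) [AND] = 0.07 × 0.360100 = 0.025207
P(Utility feed down) [OR] = 1 − (1−0.38) × (1−0.24) = 0.528800
P(Bus A unavailable) [AND] = 0.33 × 0.21 = 0.069300
P(Distribution tier inoperative) [OR] = 1 − (1−0.069300) × (1−0.07) × (1−0.06) = 0.186382
P(Bus B inoperative) [OR] = 1 − (1−0.43) × (1−0.38) = 0.646600
P(Data center power outage) [OR] = 1 − (1−0.025207) × (1−0.528800) × (1−0.186382) × (1−0.646600) = 0.867930
Rounded to 4 decimal places: P(Data center power outage) ≈ 0.8679.

0.8679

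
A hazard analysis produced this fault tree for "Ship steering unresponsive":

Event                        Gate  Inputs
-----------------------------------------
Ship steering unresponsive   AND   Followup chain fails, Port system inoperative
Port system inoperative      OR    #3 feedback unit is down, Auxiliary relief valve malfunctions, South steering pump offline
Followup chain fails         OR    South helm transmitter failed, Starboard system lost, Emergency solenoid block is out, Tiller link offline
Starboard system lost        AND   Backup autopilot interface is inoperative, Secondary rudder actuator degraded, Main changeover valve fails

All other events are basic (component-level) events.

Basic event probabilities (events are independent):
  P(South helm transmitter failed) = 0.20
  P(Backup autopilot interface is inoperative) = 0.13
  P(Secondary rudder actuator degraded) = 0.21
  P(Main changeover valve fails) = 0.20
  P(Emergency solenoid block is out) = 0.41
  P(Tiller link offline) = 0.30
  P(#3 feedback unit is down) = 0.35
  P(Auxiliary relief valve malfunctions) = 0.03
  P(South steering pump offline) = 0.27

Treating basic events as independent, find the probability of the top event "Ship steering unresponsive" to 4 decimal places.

P(Starboard system lost) [AND] = 0.13 × 0.21 × 0.20 = 0.005460
P(Followup chain fails) [OR] = 1 − (1−0.20) × (1−0.005460) × (1−0.41) × (1−0.30) = 0.671404
P(Port system inoperative) [OR] = 1 − (1−0.35) × (1−0.03) × (1−0.27) = 0.539735
P(Ship steering unresponsive) [AND] = 0.671404 × 0.539735 = 0.362380
Rounded to 4 decimal places: P(Ship steering unresponsive) ≈ 0.3624.

0.3624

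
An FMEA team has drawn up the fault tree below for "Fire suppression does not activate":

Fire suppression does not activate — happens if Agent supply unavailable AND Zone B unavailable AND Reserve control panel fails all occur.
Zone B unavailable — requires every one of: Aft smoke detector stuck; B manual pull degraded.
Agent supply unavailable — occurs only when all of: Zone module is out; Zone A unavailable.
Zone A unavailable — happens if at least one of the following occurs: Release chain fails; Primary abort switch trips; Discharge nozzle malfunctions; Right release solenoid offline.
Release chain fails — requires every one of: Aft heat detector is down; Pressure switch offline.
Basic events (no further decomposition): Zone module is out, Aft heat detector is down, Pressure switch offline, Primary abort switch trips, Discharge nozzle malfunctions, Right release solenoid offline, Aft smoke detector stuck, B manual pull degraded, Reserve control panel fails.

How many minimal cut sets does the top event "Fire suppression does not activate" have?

4

Release chain fails [AND]: one cut set from each child combined → 1 × 1 = 1 cut set(s).
Zone A unavailable [OR]: union of children's cut sets → 4 cut set(s).
Agent supply unavailable [AND]: one cut set from each child combined → 1 × 4 = 4 cut set(s).
Zone B unavailable [AND]: one cut set from each child combined → 1 × 1 = 1 cut set(s).
Fire suppression does not activate [AND]: one cut set from each child combined → 4 × 1 × 1 = 4 cut set(s).
Minimal cut sets: {Aft heat detector is down, Aft smoke detector stuck, B manual pull degraded, Pressure switch offline, Reserve control panel fails, Zone module is out}; {Aft smoke detector stuck, B manual pull degraded, Primary abort switch trips, Reserve control panel fails, Zone module is out}; {Aft smoke detector stuck, B manual pull degraded, Discharge nozzle malfunctions, Reserve control panel fails, Zone module is out}; {Aft smoke detector stuck, B manual pull degraded, Reserve control panel fails, Right release solenoid offline, Zone module is out}.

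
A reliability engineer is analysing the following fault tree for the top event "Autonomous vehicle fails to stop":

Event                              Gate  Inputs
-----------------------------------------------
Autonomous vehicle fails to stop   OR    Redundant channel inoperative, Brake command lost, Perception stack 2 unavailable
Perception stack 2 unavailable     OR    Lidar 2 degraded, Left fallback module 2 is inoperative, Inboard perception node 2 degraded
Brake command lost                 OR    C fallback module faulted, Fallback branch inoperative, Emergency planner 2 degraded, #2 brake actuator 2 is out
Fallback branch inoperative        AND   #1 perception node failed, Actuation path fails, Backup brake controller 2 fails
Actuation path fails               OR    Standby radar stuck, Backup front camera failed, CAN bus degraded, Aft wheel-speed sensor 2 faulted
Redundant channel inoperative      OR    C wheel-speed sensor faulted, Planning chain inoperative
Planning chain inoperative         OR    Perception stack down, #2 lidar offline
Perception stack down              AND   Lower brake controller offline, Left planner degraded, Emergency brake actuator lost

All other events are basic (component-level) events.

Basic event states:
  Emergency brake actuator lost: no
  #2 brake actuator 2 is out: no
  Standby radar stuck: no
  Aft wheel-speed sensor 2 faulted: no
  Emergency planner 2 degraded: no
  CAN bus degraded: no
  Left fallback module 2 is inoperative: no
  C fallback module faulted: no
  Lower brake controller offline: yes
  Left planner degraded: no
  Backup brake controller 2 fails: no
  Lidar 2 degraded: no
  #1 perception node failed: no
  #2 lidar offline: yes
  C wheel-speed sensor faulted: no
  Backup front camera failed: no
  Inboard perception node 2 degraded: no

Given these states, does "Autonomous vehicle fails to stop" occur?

Yes

Perception stack down [AND]: Lower brake controller offline=occurs, Left planner degraded=not, Emergency brake actuator lost=not → not all inputs occur → does not occur.
Planning chain inoperative [OR]: Perception stack down=not, #2 lidar offline=occurs → at least one input occurs → occurs.
Redundant channel inoperative [OR]: C wheel-speed sensor faulted=not, Planning chain inoperative=occurs → at least one input occurs → occurs.
Actuation path fails [OR]: Standby radar stuck=not, Backup front camera failed=not, CAN bus degraded=not, Aft wheel-speed sensor 2 faulted=not → no input occurs → does not occur.
Fallback branch inoperative [AND]: #1 perception node failed=not, Actuation path fails=not, Backup brake controller 2 fails=not → not all inputs occur → does not occur.
Brake command lost [OR]: C fallback module faulted=not, Fallback branch inoperative=not, Emergency planner 2 degraded=not, #2 brake actuator 2 is out=not → no input occurs → does not occur.
Perception stack 2 unavailable [OR]: Lidar 2 degraded=not, Left fallback module 2 is inoperative=not, Inboard perception node 2 degraded=not → no input occurs → does not occur.
Autonomous vehicle fails to stop [OR]: Redundant channel inoperative=occurs, Brake command lost=not, Perception stack 2 unavailable=not → at least one input occurs → occurs.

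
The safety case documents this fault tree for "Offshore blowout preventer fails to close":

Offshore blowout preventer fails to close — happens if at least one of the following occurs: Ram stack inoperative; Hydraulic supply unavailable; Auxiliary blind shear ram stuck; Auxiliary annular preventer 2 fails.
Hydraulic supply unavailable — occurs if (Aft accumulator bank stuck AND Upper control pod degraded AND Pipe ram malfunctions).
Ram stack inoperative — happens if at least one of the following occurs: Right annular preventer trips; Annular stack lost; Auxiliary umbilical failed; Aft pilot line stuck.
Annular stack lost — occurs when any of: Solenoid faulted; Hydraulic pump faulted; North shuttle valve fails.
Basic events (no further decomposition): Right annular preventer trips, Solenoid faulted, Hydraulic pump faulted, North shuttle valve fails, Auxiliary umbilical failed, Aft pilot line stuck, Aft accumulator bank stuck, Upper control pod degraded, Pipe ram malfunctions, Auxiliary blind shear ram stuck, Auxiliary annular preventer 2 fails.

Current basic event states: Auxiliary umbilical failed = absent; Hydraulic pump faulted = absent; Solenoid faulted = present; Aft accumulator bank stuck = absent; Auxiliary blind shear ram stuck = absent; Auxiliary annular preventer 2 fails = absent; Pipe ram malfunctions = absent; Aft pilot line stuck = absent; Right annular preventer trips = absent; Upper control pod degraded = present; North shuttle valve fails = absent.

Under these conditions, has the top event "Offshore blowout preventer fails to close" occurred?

Yes

Annular stack lost [OR]: Solenoid faulted=occurs, Hydraulic pump faulted=not, North shuttle valve fails=not → at least one input occurs → occurs.
Ram stack inoperative [OR]: Right annular preventer trips=not, Annular stack lost=occurs, Auxiliary umbilical failed=not, Aft pilot line stuck=not → at least one input occurs → occurs.
Hydraulic supply unavailable [AND]: Aft accumulator bank stuck=not, Upper control pod degraded=occurs, Pipe ram malfunctions=not → not all inputs occur → does not occur.
Offshore blowout preventer fails to close [OR]: Ram stack inoperative=occurs, Hydraulic supply unavailable=not, Auxiliary blind shear ram stuck=not, Auxiliary annular preventer 2 fails=not → at least one input occurs → occurs.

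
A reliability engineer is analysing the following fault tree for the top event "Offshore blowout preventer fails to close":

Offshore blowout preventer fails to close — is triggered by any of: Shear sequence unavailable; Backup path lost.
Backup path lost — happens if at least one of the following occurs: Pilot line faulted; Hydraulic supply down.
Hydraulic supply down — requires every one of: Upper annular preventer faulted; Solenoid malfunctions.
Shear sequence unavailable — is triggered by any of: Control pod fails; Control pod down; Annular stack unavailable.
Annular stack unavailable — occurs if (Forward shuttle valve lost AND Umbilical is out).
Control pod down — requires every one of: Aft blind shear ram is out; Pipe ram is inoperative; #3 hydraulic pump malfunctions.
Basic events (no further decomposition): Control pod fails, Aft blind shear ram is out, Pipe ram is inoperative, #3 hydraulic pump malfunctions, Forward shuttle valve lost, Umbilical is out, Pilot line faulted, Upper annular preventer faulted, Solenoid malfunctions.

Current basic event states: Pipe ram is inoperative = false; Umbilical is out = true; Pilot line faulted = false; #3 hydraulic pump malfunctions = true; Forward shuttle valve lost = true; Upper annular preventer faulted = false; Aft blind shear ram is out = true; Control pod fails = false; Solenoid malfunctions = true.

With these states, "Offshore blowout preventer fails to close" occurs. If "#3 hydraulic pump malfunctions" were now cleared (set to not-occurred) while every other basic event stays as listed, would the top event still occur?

Yes

Counterfactual: set "#3 hydraulic pump malfunctions" to not occurred.
Control pod down [AND]: Aft blind shear ram is out=occurs, Pipe ram is inoperative=not, #3 hydraulic pump malfunctions=not → not all inputs occur → does not occur.
Annular stack unavailable [AND]: Forward shuttle valve lost=occurs, Umbilical is out=occurs → all inputs occur → occurs.
Shear sequence unavailable [OR]: Control pod fails=not, Control pod down=not, Annular stack unavailable=occurs → at least one input occurs → occurs.
Hydraulic supply down [AND]: Upper annular preventer faulted=not, Solenoid malfunctions=occurs → not all inputs occur → does not occur.
Backup path lost [OR]: Pilot line faulted=not, Hydraulic supply down=not → no input occurs → does not occur.
Offshore blowout preventer fails to close [OR]: Shear sequence unavailable=occurs, Backup path lost=not → at least one input occurs → occurs.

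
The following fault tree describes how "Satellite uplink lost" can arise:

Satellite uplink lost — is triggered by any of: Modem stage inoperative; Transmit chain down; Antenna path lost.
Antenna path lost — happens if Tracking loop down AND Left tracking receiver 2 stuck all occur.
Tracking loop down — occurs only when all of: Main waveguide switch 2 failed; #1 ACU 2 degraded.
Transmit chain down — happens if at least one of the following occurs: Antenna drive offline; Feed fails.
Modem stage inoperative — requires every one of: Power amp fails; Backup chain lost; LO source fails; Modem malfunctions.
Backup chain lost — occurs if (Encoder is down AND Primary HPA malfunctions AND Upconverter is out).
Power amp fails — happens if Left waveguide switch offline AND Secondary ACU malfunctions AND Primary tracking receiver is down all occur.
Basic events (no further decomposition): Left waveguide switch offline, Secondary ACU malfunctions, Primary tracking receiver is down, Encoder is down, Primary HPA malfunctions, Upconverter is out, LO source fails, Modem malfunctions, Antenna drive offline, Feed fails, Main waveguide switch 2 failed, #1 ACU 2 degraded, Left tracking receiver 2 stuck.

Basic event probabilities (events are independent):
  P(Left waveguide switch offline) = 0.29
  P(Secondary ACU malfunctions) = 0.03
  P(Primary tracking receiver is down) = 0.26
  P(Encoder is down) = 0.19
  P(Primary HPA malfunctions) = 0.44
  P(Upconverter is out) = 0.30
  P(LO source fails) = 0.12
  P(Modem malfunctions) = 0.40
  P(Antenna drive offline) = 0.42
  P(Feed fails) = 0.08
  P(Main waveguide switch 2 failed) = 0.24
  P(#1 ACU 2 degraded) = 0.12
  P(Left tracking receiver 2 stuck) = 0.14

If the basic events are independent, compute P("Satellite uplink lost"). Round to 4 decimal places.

P(Power amp fails) [AND] = 0.29 × 0.03 × 0.26 = 0.002262
P(Backup chain lost) [AND] = 0.19 × 0.44 × 0.30 = 0.025080
P(Modem stage inoperative) [AND] = 0.002262 × 0.025080 × 0.12 × 0.40 = 0.000003
P(Transmit chain down) [OR] = 1 − (1−0.42) × (1−0.08) = 0.466400
P(Tracking loop down) [AND] = 0.24 × 0.12 = 0.028800
P(Antenna path lost) [AND] = 0.028800 × 0.14 = 0.004032
P(Satellite uplink lost) [OR] = 1 − (1−0.000003) × (1−0.466400) × (1−0.004032) = 0.468553
Rounded to 4 decimal places: P(Satellite uplink lost) ≈ 0.4686.

0.4686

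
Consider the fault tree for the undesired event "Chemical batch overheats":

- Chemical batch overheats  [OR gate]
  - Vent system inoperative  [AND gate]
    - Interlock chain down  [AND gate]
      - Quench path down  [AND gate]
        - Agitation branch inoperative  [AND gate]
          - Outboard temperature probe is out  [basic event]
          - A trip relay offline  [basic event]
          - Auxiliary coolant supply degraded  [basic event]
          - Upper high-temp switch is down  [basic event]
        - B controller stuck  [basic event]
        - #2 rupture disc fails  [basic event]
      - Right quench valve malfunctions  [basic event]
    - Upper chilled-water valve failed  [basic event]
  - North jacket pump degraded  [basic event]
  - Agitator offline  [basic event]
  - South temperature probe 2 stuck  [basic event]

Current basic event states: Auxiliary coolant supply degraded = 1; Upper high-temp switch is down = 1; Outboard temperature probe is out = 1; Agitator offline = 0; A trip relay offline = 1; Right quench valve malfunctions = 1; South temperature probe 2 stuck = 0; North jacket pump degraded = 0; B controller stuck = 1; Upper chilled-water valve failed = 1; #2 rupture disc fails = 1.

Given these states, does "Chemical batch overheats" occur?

Agitation branch inoperative [AND]: Outboard temperature probe is out=occurs, A trip relay offline=occurs, Auxiliary coolant supply degraded=occurs, Upper high-temp switch is down=occurs → all inputs occur → occurs.
Quench path down [AND]: Agitation branch inoperative=occurs, B controller stuck=occurs, #2 rupture disc fails=occurs → all inputs occur → occurs.
Interlock chain down [AND]: Quench path down=occurs, Right quench valve malfunctions=occurs → all inputs occur → occurs.
Vent system inoperative [AND]: Interlock chain down=occurs, Upper chilled-water valve failed=occurs → all inputs occur → occurs.
Chemical batch overheats [OR]: Vent system inoperative=occurs, North jacket pump degraded=not, Agitator offline=not, South temperature probe 2 stuck=not → at least one input occurs → occurs.

Yes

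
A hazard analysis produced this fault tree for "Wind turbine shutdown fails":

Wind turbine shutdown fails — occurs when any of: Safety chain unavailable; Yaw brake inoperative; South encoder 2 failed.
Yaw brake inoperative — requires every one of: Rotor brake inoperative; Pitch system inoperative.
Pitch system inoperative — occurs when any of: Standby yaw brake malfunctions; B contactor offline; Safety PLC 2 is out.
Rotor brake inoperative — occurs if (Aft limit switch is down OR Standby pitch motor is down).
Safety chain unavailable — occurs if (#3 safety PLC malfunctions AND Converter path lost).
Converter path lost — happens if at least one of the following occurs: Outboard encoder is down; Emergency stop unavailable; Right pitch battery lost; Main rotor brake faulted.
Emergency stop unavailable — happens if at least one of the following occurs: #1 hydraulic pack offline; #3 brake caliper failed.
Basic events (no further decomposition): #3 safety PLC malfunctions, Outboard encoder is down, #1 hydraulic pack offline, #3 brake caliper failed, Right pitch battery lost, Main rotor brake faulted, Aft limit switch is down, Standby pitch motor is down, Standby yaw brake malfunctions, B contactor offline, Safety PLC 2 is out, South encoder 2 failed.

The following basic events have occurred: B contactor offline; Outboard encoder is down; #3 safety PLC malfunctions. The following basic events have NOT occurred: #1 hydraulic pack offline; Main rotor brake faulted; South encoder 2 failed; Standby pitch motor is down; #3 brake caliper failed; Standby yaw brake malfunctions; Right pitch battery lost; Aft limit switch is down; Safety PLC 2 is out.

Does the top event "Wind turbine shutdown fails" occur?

Yes

Emergency stop unavailable [OR]: #1 hydraulic pack offline=not, #3 brake caliper failed=not → no input occurs → does not occur.
Converter path lost [OR]: Outboard encoder is down=occurs, Emergency stop unavailable=not, Right pitch battery lost=not, Main rotor brake faulted=not → at least one input occurs → occurs.
Safety chain unavailable [AND]: #3 safety PLC malfunctions=occurs, Converter path lost=occurs → all inputs occur → occurs.
Rotor brake inoperative [OR]: Aft limit switch is down=not, Standby pitch motor is down=not → no input occurs → does not occur.
Pitch system inoperative [OR]: Standby yaw brake malfunctions=not, B contactor offline=occurs, Safety PLC 2 is out=not → at least one input occurs → occurs.
Yaw brake inoperative [AND]: Rotor brake inoperative=not, Pitch system inoperative=occurs → not all inputs occur → does not occur.
Wind turbine shutdown fails [OR]: Safety chain unavailable=occurs, Yaw brake inoperative=not, South encoder 2 failed=not → at least one input occurs → occurs.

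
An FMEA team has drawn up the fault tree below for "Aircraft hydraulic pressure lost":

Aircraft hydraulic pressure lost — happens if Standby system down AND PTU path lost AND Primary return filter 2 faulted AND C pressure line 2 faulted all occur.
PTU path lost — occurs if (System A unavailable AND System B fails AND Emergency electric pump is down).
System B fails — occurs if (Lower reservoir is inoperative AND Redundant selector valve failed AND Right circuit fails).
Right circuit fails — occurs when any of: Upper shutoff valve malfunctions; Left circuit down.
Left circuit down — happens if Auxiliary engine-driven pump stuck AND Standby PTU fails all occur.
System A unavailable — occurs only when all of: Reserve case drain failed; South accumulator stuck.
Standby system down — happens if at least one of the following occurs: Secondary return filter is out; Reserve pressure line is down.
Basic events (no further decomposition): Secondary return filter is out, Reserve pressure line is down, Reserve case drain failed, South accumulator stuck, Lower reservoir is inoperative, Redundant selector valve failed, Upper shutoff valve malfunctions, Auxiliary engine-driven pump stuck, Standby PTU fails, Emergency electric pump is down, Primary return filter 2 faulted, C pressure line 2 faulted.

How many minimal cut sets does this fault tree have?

Standby system down [OR]: union of children's cut sets → 2 cut set(s).
System A unavailable [AND]: one cut set from each child combined → 1 × 1 = 1 cut set(s).
Left circuit down [AND]: one cut set from each child combined → 1 × 1 = 1 cut set(s).
Right circuit fails [OR]: union of children's cut sets → 2 cut set(s).
System B fails [AND]: one cut set from each child combined → 1 × 1 × 2 = 2 cut set(s).
PTU path lost [AND]: one cut set from each child combined → 1 × 2 × 1 = 2 cut set(s).
Aircraft hydraulic pressure lost [AND]: one cut set from each child combined → 2 × 2 × 1 × 1 = 4 cut set(s).
Minimal cut sets: {C pressure line 2 faulted, Emergency electric pump is down, Lower reservoir is inoperative, Primary return filter 2 faulted, Redundant selector valve failed, Reserve case drain failed, Secondary return filter is out, South accumulator stuck, Upper shutoff valve malfunctions}; {Auxiliary engine-driven pump stuck, C pressure line 2 faulted, Emergency electric pump is down, Lower reservoir is inoperative, Primary return filter 2 faulted, Redundant selector valve failed, Reserve case drain failed, Secondary return filter is out, South accumulator stuck, Standby PTU fails}; {C pressure line 2 faulted, Emergency electric pump is down, Lower reservoir is inoperative, Primary return filter 2 faulted, Redundant selector valve failed, Reserve case drain failed, Reserve pressure line is down, South accumulator stuck, Upper shutoff valve malfunctions}; {Auxiliary engine-driven pump stuck, C pressure line 2 faulted, Emergency electric pump is down, Lower reservoir is inoperative, Primary return filter 2 faulted, Redundant selector valve failed, Reserve case drain failed, Reserve pressure line is down, South accumulator stuck, Standby PTU fails}.

4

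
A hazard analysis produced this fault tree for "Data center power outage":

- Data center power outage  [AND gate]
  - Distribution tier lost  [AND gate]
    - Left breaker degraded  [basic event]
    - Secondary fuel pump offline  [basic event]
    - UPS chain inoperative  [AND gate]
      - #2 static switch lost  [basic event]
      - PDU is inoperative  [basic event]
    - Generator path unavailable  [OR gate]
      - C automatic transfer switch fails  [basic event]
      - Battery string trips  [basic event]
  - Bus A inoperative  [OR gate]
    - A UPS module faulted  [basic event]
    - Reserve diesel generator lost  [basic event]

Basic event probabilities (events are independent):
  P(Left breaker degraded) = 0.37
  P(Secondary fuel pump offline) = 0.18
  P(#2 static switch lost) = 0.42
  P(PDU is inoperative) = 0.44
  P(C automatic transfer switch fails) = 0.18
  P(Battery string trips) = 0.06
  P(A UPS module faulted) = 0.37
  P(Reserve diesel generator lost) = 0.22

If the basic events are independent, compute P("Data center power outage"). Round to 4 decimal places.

P(UPS chain inoperative) [AND] = 0.42 × 0.44 = 0.184800
P(Generator path unavailable) [OR] = 1 − (1−0.18) × (1−0.06) = 0.229200
P(Distribution tier lost) [AND] = 0.37 × 0.18 × 0.184800 × 0.229200 = 0.002821
P(Bus A inoperative) [OR] = 1 − (1−0.37) × (1−0.22) = 0.508600
P(Data center power outage) [AND] = 0.002821 × 0.508600 = 0.001435
Rounded to 4 decimal places: P(Data center power outage) ≈ 0.0014.

0.0014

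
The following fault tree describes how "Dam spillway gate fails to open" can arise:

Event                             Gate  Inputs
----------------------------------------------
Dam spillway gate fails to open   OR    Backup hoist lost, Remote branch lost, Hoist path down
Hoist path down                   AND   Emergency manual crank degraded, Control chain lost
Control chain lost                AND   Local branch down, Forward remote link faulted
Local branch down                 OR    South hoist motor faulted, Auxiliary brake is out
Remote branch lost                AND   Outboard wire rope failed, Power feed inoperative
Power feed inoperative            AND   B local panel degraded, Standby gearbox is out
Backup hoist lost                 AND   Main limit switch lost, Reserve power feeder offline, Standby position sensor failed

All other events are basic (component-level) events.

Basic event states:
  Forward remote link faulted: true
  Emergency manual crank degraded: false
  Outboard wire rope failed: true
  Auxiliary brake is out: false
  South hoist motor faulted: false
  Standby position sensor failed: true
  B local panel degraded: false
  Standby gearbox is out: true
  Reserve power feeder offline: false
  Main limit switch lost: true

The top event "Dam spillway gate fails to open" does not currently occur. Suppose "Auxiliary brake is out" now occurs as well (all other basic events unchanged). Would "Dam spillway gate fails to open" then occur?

Counterfactual: set "Auxiliary brake is out" to occurred.
Backup hoist lost [AND]: Main limit switch lost=occurs, Reserve power feeder offline=not, Standby position sensor failed=occurs → not all inputs occur → does not occur.
Power feed inoperative [AND]: B local panel degraded=not, Standby gearbox is out=occurs → not all inputs occur → does not occur.
Remote branch lost [AND]: Outboard wire rope failed=occurs, Power feed inoperative=not → not all inputs occur → does not occur.
Local branch down [OR]: South hoist motor faulted=not, Auxiliary brake is out=occurs → at least one input occurs → occurs.
Control chain lost [AND]: Local branch down=occurs, Forward remote link faulted=occurs → all inputs occur → occurs.
Hoist path down [AND]: Emergency manual crank degraded=not, Control chain lost=occurs → not all inputs occur → does not occur.
Dam spillway gate fails to open [OR]: Backup hoist lost=not, Remote branch lost=not, Hoist path down=not → no input occurs → does not occur.

No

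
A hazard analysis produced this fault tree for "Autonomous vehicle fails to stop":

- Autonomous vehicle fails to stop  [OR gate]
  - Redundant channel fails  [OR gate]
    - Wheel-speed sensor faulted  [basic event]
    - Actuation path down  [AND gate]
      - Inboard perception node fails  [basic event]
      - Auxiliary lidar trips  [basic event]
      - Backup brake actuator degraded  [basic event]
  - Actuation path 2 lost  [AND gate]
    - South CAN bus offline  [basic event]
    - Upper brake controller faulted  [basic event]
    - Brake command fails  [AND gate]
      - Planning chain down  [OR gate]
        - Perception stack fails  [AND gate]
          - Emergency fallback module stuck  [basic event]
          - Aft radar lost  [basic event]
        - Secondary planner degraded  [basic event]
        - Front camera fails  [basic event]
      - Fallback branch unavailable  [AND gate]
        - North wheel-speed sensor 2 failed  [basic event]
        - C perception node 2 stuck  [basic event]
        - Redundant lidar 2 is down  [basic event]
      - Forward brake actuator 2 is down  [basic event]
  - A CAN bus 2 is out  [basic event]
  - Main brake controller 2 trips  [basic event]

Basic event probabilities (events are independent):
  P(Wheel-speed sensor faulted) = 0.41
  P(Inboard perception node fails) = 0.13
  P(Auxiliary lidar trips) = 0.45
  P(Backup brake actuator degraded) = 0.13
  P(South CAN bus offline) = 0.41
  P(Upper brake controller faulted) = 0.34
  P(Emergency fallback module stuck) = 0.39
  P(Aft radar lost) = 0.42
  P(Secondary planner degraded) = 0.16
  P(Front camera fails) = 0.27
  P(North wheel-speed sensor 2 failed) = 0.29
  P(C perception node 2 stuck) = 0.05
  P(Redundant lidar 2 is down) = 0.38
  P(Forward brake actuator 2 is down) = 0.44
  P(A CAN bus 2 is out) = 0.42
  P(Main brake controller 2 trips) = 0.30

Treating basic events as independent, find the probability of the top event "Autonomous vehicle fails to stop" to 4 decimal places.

0.7623

P(Actuation path down) [AND] = 0.13 × 0.45 × 0.13 = 0.007605
P(Redundant channel fails) [OR] = 1 − (1−0.41) × (1−0.007605) = 0.414487
P(Perception stack fails) [AND] = 0.39 × 0.42 = 0.163800
P(Planning chain down) [OR] = 1 − (1−0.163800) × (1−0.16) × (1−0.27) = 0.487242
P(Fallback branch unavailable) [AND] = 0.29 × 0.05 × 0.38 = 0.005510
P(Brake command fails) [AND] = 0.487242 × 0.005510 × 0.44 = 0.001181
P(Actuation path 2 lost) [AND] = 0.41 × 0.34 × 0.001181 = 0.000165
P(Autonomous vehicle fails to stop) [OR] = 1 − (1−0.414487) × (1−0.000165) × (1−0.42) × (1−0.30) = 0.762321
Rounded to 4 decimal places: P(Autonomous vehicle fails to stop) ≈ 0.7623.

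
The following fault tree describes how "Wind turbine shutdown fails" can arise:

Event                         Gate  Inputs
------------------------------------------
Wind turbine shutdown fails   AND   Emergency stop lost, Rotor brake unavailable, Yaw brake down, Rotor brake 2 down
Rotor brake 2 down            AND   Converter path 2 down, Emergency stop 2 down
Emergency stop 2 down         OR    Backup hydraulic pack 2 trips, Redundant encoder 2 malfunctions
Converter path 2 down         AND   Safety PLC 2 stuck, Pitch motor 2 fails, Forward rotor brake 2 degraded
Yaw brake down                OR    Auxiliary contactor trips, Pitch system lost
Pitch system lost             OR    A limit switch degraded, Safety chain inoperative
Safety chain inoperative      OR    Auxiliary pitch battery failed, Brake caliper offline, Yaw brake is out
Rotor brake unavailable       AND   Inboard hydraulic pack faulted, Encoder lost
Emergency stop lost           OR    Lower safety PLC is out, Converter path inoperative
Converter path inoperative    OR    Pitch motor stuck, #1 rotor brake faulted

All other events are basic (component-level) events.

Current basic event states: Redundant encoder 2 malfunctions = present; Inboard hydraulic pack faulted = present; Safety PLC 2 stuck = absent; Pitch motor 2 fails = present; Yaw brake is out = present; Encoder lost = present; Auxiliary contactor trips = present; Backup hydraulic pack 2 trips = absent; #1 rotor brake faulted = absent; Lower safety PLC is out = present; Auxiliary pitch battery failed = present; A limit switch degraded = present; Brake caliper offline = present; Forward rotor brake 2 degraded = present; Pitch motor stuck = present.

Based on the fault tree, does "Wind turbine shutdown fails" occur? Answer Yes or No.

Converter path inoperative [OR]: Pitch motor stuck=occurs, #1 rotor brake faulted=not → at least one input occurs → occurs.
Emergency stop lost [OR]: Lower safety PLC is out=occurs, Converter path inoperative=occurs → at least one input occurs → occurs.
Rotor brake unavailable [AND]: Inboard hydraulic pack faulted=occurs, Encoder lost=occurs → all inputs occur → occurs.
Safety chain inoperative [OR]: Auxiliary pitch battery failed=occurs, Brake caliper offline=occurs, Yaw brake is out=occurs → at least one input occurs → occurs.
Pitch system lost [OR]: A limit switch degraded=occurs, Safety chain inoperative=occurs → at least one input occurs → occurs.
Yaw brake down [OR]: Auxiliary contactor trips=occurs, Pitch system lost=occurs → at least one input occurs → occurs.
Converter path 2 down [AND]: Safety PLC 2 stuck=not, Pitch motor 2 fails=occurs, Forward rotor brake 2 degraded=occurs → not all inputs occur → does not occur.
Emergency stop 2 down [OR]: Backup hydraulic pack 2 trips=not, Redundant encoder 2 malfunctions=occurs → at least one input occurs → occurs.
Rotor brake 2 down [AND]: Converter path 2 down=not, Emergency stop 2 down=occurs → not all inputs occur → does not occur.
Wind turbine shutdown fails [AND]: Emergency stop lost=occurs, Rotor brake unavailable=occurs, Yaw brake down=occurs, Rotor brake 2 down=not → not all inputs occur → does not occur.

No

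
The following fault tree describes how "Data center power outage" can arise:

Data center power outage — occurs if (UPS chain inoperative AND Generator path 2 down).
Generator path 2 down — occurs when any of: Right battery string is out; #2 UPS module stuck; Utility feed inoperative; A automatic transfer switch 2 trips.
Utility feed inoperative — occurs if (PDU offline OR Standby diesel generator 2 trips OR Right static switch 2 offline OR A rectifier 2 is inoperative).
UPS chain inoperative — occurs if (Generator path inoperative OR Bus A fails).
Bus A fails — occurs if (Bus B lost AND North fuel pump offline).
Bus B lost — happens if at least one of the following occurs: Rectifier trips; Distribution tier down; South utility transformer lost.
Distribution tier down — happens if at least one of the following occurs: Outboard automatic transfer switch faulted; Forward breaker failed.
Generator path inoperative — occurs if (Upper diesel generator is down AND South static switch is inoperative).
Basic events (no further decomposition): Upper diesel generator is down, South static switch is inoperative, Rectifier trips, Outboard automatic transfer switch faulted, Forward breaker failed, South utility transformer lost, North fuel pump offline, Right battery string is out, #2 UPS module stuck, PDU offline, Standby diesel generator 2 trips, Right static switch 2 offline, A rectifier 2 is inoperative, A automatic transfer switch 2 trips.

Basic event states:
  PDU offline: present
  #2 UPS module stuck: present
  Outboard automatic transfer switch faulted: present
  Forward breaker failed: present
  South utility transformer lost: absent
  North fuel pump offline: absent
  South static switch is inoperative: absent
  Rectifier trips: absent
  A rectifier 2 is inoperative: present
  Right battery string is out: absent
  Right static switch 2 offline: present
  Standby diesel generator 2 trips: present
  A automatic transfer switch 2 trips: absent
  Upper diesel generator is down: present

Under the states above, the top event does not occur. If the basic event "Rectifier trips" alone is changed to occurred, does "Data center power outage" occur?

No

Counterfactual: set "Rectifier trips" to occurred.
Generator path inoperative [AND]: Upper diesel generator is down=occurs, South static switch is inoperative=not → not all inputs occur → does not occur.
Distribution tier down [OR]: Outboard automatic transfer switch faulted=occurs, Forward breaker failed=occurs → at least one input occurs → occurs.
Bus B lost [OR]: Rectifier trips=occurs, Distribution tier down=occurs, South utility transformer lost=not → at least one input occurs → occurs.
Bus A fails [AND]: Bus B lost=occurs, North fuel pump offline=not → not all inputs occur → does not occur.
UPS chain inoperative [OR]: Generator path inoperative=not, Bus A fails=not → no input occurs → does not occur.
Utility feed inoperative [OR]: PDU offline=occurs, Standby diesel generator 2 trips=occurs, Right static switch 2 offline=occurs, A rectifier 2 is inoperative=occurs → at least one input occurs → occurs.
Generator path 2 down [OR]: Right battery string is out=not, #2 UPS module stuck=occurs, Utility feed inoperative=occurs, A automatic transfer switch 2 trips=not → at least one input occurs → occurs.
Data center power outage [AND]: UPS chain inoperative=not, Generator path 2 down=occurs → not all inputs occur → does not occur.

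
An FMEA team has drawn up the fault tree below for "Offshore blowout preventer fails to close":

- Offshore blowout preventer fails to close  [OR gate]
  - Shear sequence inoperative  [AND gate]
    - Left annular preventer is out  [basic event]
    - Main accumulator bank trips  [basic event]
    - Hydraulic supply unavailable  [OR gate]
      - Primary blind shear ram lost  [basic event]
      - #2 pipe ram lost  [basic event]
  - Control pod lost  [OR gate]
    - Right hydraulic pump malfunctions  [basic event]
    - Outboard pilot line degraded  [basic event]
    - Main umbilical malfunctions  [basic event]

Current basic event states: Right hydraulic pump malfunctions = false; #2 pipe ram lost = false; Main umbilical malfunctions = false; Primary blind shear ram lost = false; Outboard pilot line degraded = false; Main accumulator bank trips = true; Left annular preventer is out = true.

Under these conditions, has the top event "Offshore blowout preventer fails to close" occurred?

No

Hydraulic supply unavailable [OR]: Primary blind shear ram lost=not, #2 pipe ram lost=not → no input occurs → does not occur.
Shear sequence inoperative [AND]: Left annular preventer is out=occurs, Main accumulator bank trips=occurs, Hydraulic supply unavailable=not → not all inputs occur → does not occur.
Control pod lost [OR]: Right hydraulic pump malfunctions=not, Outboard pilot line degraded=not, Main umbilical malfunctions=not → no input occurs → does not occur.
Offshore blowout preventer fails to close [OR]: Shear sequence inoperative=not, Control pod lost=not → no input occurs → does not occur.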